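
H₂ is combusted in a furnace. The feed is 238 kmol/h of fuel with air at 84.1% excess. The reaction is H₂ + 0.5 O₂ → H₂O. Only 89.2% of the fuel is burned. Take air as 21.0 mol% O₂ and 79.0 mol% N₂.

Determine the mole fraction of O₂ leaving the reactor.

Stoichiometric O₂ = 0.5 × 238 = 119 kmol/h; O₂ fed = 119 × 1.841 = 219.1 kmol/h.
N₂ fed = 219.1 × 79/21 = 824.2 kmol/h.
Fuel reacted = 0.892 × 238 → ξ = 212.3 kmol/h.
Outlet (n = n₀ + ν ξ):
  H₂: 238 − 1(212.3) = 25.7
  O₂: 219.1 − 0.5(212.3) = 112.9
  N₂: 824.2 (inert)
  H₂O: 0 + 1(212.3) = 212.3
Total out = 1175 kmol/h; y_O₂ = 112.9 / 1175 = 0.0961.

0.0961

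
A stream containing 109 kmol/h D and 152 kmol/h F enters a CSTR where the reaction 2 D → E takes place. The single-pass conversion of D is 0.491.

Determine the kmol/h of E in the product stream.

D reacted = 0.491 × 109 = 53.52 kmol/h; ν_D = −2, so ξ = 53.52/2 = 26.76 kmol/h.
Outlet amounts (n = n₀ + ν ξ):
  D: 109 − 2(26.76) = 55.48
  E: 0 + 1(26.76) = 26.76
  F: 152 (inert)

26.8 kmol/h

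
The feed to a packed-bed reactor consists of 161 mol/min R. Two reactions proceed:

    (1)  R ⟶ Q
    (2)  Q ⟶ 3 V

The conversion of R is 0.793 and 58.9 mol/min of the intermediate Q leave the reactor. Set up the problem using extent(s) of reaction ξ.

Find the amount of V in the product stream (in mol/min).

Conversion of R: R consumed = 1ξ₁ = 0.793 × 161 → ξ₁ = 127.7 mol/min.
Q balance: n_Q = 0 + 1ξ₁ − 1ξ₂ = 58.9 → ξ₂ = (1·127.7 − 58.9)/1 = 68.77 mol/min.
Outlet amounts (n = n₀ + Σ ν·ξ):
  R: 161 − 1(127.7) = 33.33
  Q: 0 + 1(127.7) − 1(68.77) = 58.9
  V: 0 + 3(68.77) = 206.3

206 mol/min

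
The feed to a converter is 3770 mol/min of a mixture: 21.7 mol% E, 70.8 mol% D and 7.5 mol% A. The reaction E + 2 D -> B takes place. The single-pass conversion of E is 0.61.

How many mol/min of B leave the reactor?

499 mol/min

E reacted = 0.61 × 818.1 = 499 mol/min; ν_E = −1, so ξ = 499/1 = 499 mol/min.
Outlet amounts (n = n₀ + ν ξ):
  E: 818.1 − 1(499) = 319.1
  D: 2669 − 2(499) = 1671
  B: 0 + 1(499) = 499
  A: 282.8 (inert)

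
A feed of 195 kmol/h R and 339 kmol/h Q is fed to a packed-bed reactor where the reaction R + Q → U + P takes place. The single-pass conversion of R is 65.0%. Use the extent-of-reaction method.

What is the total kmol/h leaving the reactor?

534 kmol/h

R reacted = 0.65 × 195 = 126.8 kmol/h; ν_R = −1, so ξ = 126.8/1 = 126.8 kmol/h.
Outlet amounts (n = n₀ + ν ξ):
  R: 195 − 1(126.8) = 68.25
  Q: 339 − 1(126.8) = 212.2
  U: 0 + 1(126.8) = 126.8
  P: 0 + 1(126.8) = 126.8
Total out = 68.25 + 212.2 + 126.8 + 126.8 = 534 kmol/h.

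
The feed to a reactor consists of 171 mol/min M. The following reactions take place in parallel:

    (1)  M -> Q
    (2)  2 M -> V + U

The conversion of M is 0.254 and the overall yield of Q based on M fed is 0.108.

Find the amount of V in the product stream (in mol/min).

12.5 mol/min

Yield of Q: 1ξ₁ / 171 = 0.108 → ξ₁ = 18.47 mol/min.
Conversion of M: 1ξ₁ + 2ξ₂ = 0.254 × 171 = 43.43 → ξ₂ = 12.48 mol/min.
Outlet amounts (n = n₀ + Σ ν·ξ):
  M: 171 − 1(18.47) − 2(12.48) = 127.6
  Q: 0 + 1(18.47) = 18.47
  V: 0 + 1(12.48) = 12.48
  U: 0 + 1(12.48) = 12.48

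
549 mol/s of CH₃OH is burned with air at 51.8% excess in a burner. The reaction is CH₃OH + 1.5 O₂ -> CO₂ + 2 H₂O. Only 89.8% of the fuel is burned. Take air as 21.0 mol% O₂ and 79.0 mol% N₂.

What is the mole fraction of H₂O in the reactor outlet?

Stoichiometric O₂ = 1.5 × 549 = 823.5 mol/s; O₂ fed = 823.5 × 1.518 = 1250 mol/s.
N₂ fed = 1250 × 79/21 = 4703 mol/s.
Fuel reacted = 0.898 × 549 → ξ = 493 mol/s.
Outlet (n = n₀ + ν ξ):
  CH₃OH: 549 − 1(493) = 56
  O₂: 1250 − 1.5(493) = 510.6
  N₂: 4703 (inert)
  CO₂: 0 + 1(493) = 493
  H₂O: 0 + 2(493) = 986
Total out = 6748 mol/s; y_H₂O = 986 / 6748 = 0.1461.

0.146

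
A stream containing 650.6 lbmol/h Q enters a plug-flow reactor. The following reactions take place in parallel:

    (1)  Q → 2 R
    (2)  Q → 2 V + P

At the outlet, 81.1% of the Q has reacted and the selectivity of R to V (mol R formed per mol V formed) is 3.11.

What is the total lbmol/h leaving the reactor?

Conversion of Q: Q consumed = 0.811 × 650.6 = 527.6 lbmol/h = 1ξ₁ + 1ξ₂.
Selectivity: 2ξ₁ / (2ξ₂) = 3.11 → ξ₁ = 3.11 ξ₂.
Substitute: (1·3.11 + 1) ξ₂ = 527.6 → ξ₂ = 128.4 lbmol/h, ξ₁ = 399.3 lbmol/h.
Outlet amounts (n = n₀ + Σ ν·ξ):
  Q: 650.6 − 1(399.3) − 1(128.4) = 123
  R: 0 + 2(399.3) = 798.5
  V: 0 + 2(128.4) = 256.8
  P: 0 + 1(128.4) = 128.4
Total out = 123 + 798.5 + 256.8 + 128.4 = 1307 lbmol/h.

1310 lbmol/h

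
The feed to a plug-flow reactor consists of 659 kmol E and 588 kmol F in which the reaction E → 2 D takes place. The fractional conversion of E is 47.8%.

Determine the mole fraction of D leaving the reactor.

E reacted = 0.478 × 659 = 315 kmol; ν_E = −1, so ξ = 315/1 = 315 kmol.
Outlet amounts (n = n₀ + ν ξ):
  E: 659 − 1(315) = 344
  D: 0 + 2(315) = 630
  F: 588 (inert)
Total out = 1562 kmol; y_D = 630 / 1562 = 0.4033.

0.403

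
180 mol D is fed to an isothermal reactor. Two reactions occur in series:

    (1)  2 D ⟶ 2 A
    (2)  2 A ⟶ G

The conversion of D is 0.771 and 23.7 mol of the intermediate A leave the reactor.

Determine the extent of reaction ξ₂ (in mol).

Conversion of D: D consumed = 2ξ₁ = 0.771 × 180 → ξ₁ = 69.39 mol.
A balance: n_A = 0 + 2ξ₁ − 2ξ₂ = 23.7 → ξ₂ = (2·69.39 − 23.7)/2 = 57.54 mol.
Outlet amounts (n = n₀ + Σ ν·ξ):
  D: 180 − 2(69.39) = 41.22
  A: 0 + 2(69.39) − 2(57.54) = 23.7
  G: 0 + 1(57.54) = 57.54

ξ₂ = 57.5 mol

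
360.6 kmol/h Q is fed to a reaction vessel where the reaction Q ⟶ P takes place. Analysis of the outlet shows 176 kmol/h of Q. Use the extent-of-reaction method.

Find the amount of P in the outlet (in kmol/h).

For Q: n = n₀ − 1ξ → 176 = 360.6 − 1ξ, giving ξ = 184.6 kmol/h.
Outlet amounts (n = n₀ + ν ξ):
  Q: 360.6 − 1(184.6) = 176
  P: 0 + 1(184.6) = 184.6

185 kmol/h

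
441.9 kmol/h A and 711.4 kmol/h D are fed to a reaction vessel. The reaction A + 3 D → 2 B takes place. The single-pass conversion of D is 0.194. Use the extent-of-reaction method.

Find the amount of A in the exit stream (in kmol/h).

D reacted = 0.194 × 711.4 = 138 kmol/h; ν_D = −3, so ξ = 138/3 = 46 kmol/h.
Outlet amounts (n = n₀ + ν ξ):
  A: 441.9 − 1(46) = 395.9
  D: 711.4 − 3(46) = 573.4
  B: 0 + 2(46) = 92.01

396 kmol/h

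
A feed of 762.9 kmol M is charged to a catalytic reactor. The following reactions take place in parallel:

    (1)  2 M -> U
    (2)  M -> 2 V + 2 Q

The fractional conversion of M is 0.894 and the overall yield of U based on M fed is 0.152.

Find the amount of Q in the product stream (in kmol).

900 kmol

Yield of U: 1ξ₁ / 762.9 = 0.152 → ξ₁ = 116 kmol.
Conversion of M: 2ξ₁ + 1ξ₂ = 0.894 × 762.9 = 682 → ξ₂ = 450.1 kmol.
Outlet amounts (n = n₀ + Σ ν·ξ):
  M: 762.9 − 2(116) − 1(450.1) = 80.87
  U: 0 + 1(116) = 116
  V: 0 + 2(450.1) = 900.2
  Q: 0 + 2(450.1) = 900.2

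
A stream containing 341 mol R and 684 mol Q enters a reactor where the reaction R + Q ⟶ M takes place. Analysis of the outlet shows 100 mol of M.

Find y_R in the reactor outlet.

0.261

For M: n = n₀ + 1ξ → 100 = 0 + 1ξ, giving ξ = 100 mol.
Outlet amounts (n = n₀ + ν ξ):
  R: 341 − 1(100) = 241
  Q: 684 − 1(100) = 584
  M: 0 + 1(100) = 100
Total out = 925 mol; y_R = 241 / 925 = 0.2605.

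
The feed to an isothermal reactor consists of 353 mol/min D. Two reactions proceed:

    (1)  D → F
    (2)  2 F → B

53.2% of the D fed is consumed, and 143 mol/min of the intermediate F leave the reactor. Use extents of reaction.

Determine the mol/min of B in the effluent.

Conversion of D: D consumed = 1ξ₁ = 0.532 × 353 → ξ₁ = 187.8 mol/min.
F balance: n_F = 0 + 1ξ₁ − 2ξ₂ = 143 → ξ₂ = (1·187.8 − 143)/2 = 22.4 mol/min.
Outlet amounts (n = n₀ + Σ ν·ξ):
  D: 353 − 1(187.8) = 165.2
  F: 0 + 1(187.8) − 2(22.4) = 143
  B: 0 + 1(22.4) = 22.4

22.4 mol/min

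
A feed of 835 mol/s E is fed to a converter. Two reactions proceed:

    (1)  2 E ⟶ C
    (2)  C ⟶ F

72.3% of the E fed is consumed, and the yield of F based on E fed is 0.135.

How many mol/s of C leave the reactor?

Conversion of E: E consumed = 2ξ₁ = 0.723 × 835 → ξ₁ = 301.9 mol/s.
Yield of F: 1ξ₂ / 835 = 0.135 → ξ₂ = 112.7 mol/s.
Outlet amounts (n = n₀ + Σ ν·ξ):
  E: 835 − 2(301.9) = 231.3
  C: 0 + 1(301.9) − 1(112.7) = 189.1
  F: 0 + 1(112.7) = 112.7

189 mol/s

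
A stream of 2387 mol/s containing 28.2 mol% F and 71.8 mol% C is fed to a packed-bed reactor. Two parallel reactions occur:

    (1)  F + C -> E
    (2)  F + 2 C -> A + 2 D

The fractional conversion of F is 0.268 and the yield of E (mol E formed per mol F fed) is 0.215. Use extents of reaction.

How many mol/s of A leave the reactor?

35.7 mol/s

Yield of E: 1ξ₁ / 673.1 = 0.215 → ξ₁ = 144.7 mol/s.
Conversion of F: 1ξ₁ + 1ξ₂ = 0.268 × 673.1 = 180.4 → ξ₂ = 35.68 mol/s.
Outlet amounts (n = n₀ + Σ ν·ξ):
  F: 673.1 − 1(144.7) − 1(35.68) = 492.7
  C: 1714 − 1(144.7) − 2(35.68) = 1498
  E: 0 + 1(144.7) = 144.7
  A: 0 + 1(35.68) = 35.68
  D: 0 + 2(35.68) = 71.35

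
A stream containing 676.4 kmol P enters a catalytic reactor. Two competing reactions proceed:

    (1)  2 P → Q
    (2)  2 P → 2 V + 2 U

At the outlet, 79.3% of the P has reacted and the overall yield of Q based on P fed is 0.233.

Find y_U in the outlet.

0.299

Yield of Q: 1ξ₁ / 676.4 = 0.233 → ξ₁ = 157.6 kmol.
Conversion of P: 2ξ₁ + 2ξ₂ = 0.793 × 676.4 = 536.4 → ξ₂ = 110.6 kmol.
Outlet amounts (n = n₀ + Σ ν·ξ):
  P: 676.4 − 2(157.6) − 2(110.6) = 140
  Q: 0 + 1(157.6) = 157.6
  V: 0 + 2(110.6) = 221.2
  U: 0 + 2(110.6) = 221.2
Total out = 740 kmol; y_U = 221.2 / 740 = 0.2989.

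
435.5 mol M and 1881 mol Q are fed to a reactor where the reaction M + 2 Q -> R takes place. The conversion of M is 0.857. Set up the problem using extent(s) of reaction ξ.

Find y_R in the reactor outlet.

M reacted = 0.857 × 435.5 = 373.2 mol; ν_M = −1, so ξ = 373.2/1 = 373.2 mol.
Outlet amounts (n = n₀ + ν ξ):
  M: 435.5 − 1(373.2) = 62.28
  Q: 1881 − 2(373.2) = 1135
  R: 0 + 1(373.2) = 373.2
Total out = 1570 mol; y_R = 373.2 / 1570 = 0.2377.

0.238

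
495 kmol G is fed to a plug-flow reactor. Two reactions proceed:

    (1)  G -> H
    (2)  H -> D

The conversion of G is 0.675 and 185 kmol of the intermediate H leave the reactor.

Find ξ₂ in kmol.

Conversion of G: G consumed = 1ξ₁ = 0.675 × 495 → ξ₁ = 334.1 kmol.
H balance: n_H = 0 + 1ξ₁ − 1ξ₂ = 185 → ξ₂ = (1·334.1 − 185)/1 = 149.1 kmol.
Outlet amounts (n = n₀ + Σ ν·ξ):
  G: 495 − 1(334.1) = 160.9
  H: 0 + 1(334.1) − 1(149.1) = 185
  D: 0 + 1(149.1) = 149.1

ξ₂ = 149 kmol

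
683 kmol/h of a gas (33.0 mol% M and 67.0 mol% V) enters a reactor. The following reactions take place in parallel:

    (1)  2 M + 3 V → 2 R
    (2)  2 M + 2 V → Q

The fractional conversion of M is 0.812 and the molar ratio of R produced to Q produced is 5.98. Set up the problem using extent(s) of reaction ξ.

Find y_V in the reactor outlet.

Conversion of M: M consumed = 0.812 × 225.4 = 183 kmol/h = 2ξ₁ + 2ξ₂.
Selectivity: 2ξ₁ / (1ξ₂) = 5.98 → ξ₁ = 2.99 ξ₂.
Substitute: (2·2.99 + 2) ξ₂ = 183 → ξ₂ = 22.93 kmol/h, ξ₁ = 68.57 kmol/h.
Outlet amounts (n = n₀ + Σ ν·ξ):
  M: 225.4 − 2(68.57) − 2(22.93) = 42.37
  V: 457.6 − 3(68.57) − 2(22.93) = 206
  R: 0 + 2(68.57) = 137.1
  Q: 0 + 1(22.93) = 22.93
Total out = 408.5 kmol/h; y_V = 206 / 408.5 = 0.5044.

0.504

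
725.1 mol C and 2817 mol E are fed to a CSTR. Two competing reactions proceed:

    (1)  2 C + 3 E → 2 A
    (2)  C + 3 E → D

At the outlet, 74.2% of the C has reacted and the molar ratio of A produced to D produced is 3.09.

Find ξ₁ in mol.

ξ₁ = 203 mol

Conversion of C: C consumed = 0.742 × 725.1 = 538 mol = 2ξ₁ + 1ξ₂.
Selectivity: 2ξ₁ / (1ξ₂) = 3.09 → ξ₁ = 1.545 ξ₂.
Substitute: (2·1.545 + 1) ξ₂ = 538 → ξ₂ = 131.5 mol, ξ₁ = 203.2 mol.
Outlet amounts (n = n₀ + Σ ν·ξ):
  C: 725.1 − 2(203.2) − 1(131.5) = 187.1
  E: 2817 − 3(203.2) − 3(131.5) = 1813
  A: 0 + 2(203.2) = 406.5
  D: 0 + 1(131.5) = 131.5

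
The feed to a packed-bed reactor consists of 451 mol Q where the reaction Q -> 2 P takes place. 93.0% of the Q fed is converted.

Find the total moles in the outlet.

Q reacted = 0.93 × 451 = 419.4 mol; ν_Q = −1, so ξ = 419.4/1 = 419.4 mol.
Outlet amounts (n = n₀ + ν ξ):
  Q: 451 − 1(419.4) = 31.57
  P: 0 + 2(419.4) = 838.9
Total out = 31.57 + 838.9 = 870.4 mol.

870 mol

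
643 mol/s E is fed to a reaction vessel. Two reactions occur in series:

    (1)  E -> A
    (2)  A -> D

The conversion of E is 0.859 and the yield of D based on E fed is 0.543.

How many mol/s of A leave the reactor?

Conversion of E: E consumed = 1ξ₁ = 0.859 × 643 → ξ₁ = 552.3 mol/s.
Yield of D: 1ξ₂ / 643 = 0.543 → ξ₂ = 349.1 mol/s.
Outlet amounts (n = n₀ + Σ ν·ξ):
  E: 643 − 1(552.3) = 90.66
  A: 0 + 1(552.3) − 1(349.1) = 203.2
  D: 0 + 1(349.1) = 349.1

203 mol/s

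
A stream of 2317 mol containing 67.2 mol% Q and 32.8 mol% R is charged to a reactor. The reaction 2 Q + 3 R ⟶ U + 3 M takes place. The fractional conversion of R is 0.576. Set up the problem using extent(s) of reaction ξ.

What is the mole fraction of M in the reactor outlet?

R reacted = 0.576 × 760 = 437.7 mol; ν_R = −3, so ξ = 437.7/3 = 145.9 mol.
Outlet amounts (n = n₀ + ν ξ):
  Q: 1557 − 2(145.9) = 1265
  R: 760 − 3(145.9) = 322.2
  U: 0 + 1(145.9) = 145.9
  M: 0 + 3(145.9) = 437.7
Total out = 2171 mol; y_M = 437.7 / 2171 = 0.2016.

0.202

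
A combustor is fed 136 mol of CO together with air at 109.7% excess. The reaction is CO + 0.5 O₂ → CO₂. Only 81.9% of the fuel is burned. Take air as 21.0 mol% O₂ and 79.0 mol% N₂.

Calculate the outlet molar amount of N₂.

Stoichiometric O₂ = 0.5 × 136 = 68 mol; O₂ fed = 68 × 2.097 = 142.6 mol.
N₂ fed = 142.6 × 79/21 = 536.4 mol.
Fuel reacted = 0.819 × 136 → ξ = 111.4 mol.
Outlet (n = n₀ + ν ξ):
  CO: 136 − 1(111.4) = 24.62
  O₂: 142.6 − 0.5(111.4) = 86.9
  N₂: 536.4 (inert)
  CO₂: 0 + 1(111.4) = 111.4

536 mol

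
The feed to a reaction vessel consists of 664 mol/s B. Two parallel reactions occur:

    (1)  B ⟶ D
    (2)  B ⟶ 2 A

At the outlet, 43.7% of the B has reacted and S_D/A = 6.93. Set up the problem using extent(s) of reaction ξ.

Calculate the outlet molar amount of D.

271 mol/s

Conversion of B: B consumed = 0.437 × 664 = 290.2 mol/s = 1ξ₁ + 1ξ₂.
Selectivity: 1ξ₁ / (2ξ₂) = 6.93 → ξ₁ = 13.86 ξ₂.
Substitute: (1·13.86 + 1) ξ₂ = 290.2 → ξ₂ = 19.53 mol/s, ξ₁ = 270.6 mol/s.
Outlet amounts (n = n₀ + Σ ν·ξ):
  B: 664 − 1(270.6) − 1(19.53) = 373.8
  D: 0 + 1(270.6) = 270.6
  A: 0 + 2(19.53) = 39.05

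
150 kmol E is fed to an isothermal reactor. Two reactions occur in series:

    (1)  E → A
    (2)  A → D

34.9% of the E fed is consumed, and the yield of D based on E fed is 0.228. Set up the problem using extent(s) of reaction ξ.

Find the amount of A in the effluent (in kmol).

Conversion of E: E consumed = 1ξ₁ = 0.349 × 150 → ξ₁ = 52.35 kmol.
Yield of D: 1ξ₂ / 150 = 0.228 → ξ₂ = 34.2 kmol.
Outlet amounts (n = n₀ + Σ ν·ξ):
  E: 150 − 1(52.35) = 97.65
  A: 0 + 1(52.35) − 1(34.2) = 18.15
  D: 0 + 1(34.2) = 34.2

18.1 kmol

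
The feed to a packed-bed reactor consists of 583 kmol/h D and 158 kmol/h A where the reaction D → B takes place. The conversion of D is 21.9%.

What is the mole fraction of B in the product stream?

D reacted = 0.219 × 583 = 127.7 kmol/h; ν_D = −1, so ξ = 127.7/1 = 127.7 kmol/h.
Outlet amounts (n = n₀ + ν ξ):
  D: 583 − 1(127.7) = 455.3
  B: 0 + 1(127.7) = 127.7
  A: 158 (inert)
Total out = 741 kmol/h; y_B = 127.7 / 741 = 0.1723.

0.172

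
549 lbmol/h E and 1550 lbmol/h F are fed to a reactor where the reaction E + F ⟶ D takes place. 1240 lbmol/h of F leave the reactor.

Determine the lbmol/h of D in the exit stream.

For F: n = n₀ − 1ξ → 1240 = 1550 − 1ξ, giving ξ = 310 lbmol/h.
Outlet amounts (n = n₀ + ν ξ):
  E: 549 − 1(310) = 239
  F: 1550 − 1(310) = 1240
  D: 0 + 1(310) = 310

310 lbmol/h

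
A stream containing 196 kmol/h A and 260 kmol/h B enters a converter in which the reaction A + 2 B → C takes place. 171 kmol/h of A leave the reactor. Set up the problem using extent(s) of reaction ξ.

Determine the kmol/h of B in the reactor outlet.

For A: n = n₀ − 1ξ → 171 = 196 − 1ξ, giving ξ = 25 kmol/h.
Outlet amounts (n = n₀ + ν ξ):
  A: 196 − 1(25) = 171
  B: 260 − 2(25) = 210
  C: 0 + 1(25) = 25

210 kmol/h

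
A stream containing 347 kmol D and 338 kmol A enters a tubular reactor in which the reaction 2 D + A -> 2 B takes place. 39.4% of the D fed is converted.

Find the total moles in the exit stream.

D reacted = 0.394 × 347 = 136.7 kmol; ν_D = −2, so ξ = 136.7/2 = 68.36 kmol.
Outlet amounts (n = n₀ + ν ξ):
  D: 347 − 2(68.36) = 210.3
  A: 338 − 1(68.36) = 269.6
  B: 0 + 2(68.36) = 136.7
Total out = 210.3 + 269.6 + 136.7 = 616.6 kmol.

617 kmol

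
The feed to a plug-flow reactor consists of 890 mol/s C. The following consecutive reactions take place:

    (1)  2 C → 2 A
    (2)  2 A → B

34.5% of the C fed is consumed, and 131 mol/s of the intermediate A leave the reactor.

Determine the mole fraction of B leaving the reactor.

0.11

Conversion of C: C consumed = 2ξ₁ = 0.345 × 890 → ξ₁ = 153.5 mol/s.
A balance: n_A = 0 + 2ξ₁ − 2ξ₂ = 131 → ξ₂ = (2·153.5 − 131)/2 = 88.02 mol/s.
Outlet amounts (n = n₀ + Σ ν·ξ):
  C: 890 − 2(153.5) = 583
  A: 0 + 2(153.5) − 2(88.02) = 131
  B: 0 + 1(88.02) = 88.02
Total out = 802 mol/s; y_B = 88.02 / 802 = 0.1098.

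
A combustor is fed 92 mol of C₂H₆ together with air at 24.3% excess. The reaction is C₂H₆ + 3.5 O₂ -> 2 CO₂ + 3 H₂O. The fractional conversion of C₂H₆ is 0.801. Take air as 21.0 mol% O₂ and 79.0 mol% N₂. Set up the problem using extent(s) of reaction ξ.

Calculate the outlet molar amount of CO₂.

Stoichiometric O₂ = 3.5 × 92 = 322 mol; O₂ fed = 322 × 1.243 = 400.2 mol.
N₂ fed = 400.2 × 79/21 = 1506 mol.
Fuel reacted = 0.801 × 92 → ξ = 73.69 mol.
Outlet (n = n₀ + ν ξ):
  C₂H₆: 92 − 1(73.69) = 18.31
  O₂: 400.2 − 3.5(73.69) = 142.3
  N₂: 1506 (inert)
  CO₂: 0 + 2(73.69) = 147.4
  H₂O: 0 + 3(73.69) = 221.1

147 mol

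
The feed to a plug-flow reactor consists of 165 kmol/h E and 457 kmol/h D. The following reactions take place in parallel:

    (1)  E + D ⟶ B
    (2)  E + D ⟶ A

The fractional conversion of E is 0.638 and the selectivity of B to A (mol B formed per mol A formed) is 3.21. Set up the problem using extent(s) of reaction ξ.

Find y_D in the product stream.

Conversion of E: E consumed = 0.638 × 165 = 105.3 kmol/h = 1ξ₁ + 1ξ₂.
Selectivity: 1ξ₁ / (1ξ₂) = 3.21 → ξ₁ = 3.21 ξ₂.
Substitute: (1·3.21 + 1) ξ₂ = 105.3 → ξ₂ = 25 kmol/h, ξ₁ = 80.27 kmol/h.
Outlet amounts (n = n₀ + Σ ν·ξ):
  E: 165 − 1(80.27) − 1(25) = 59.73
  D: 457 − 1(80.27) − 1(25) = 351.7
  B: 0 + 1(80.27) = 80.27
  A: 0 + 1(25) = 25
Total out = 516.7 kmol/h; y_D = 351.7 / 516.7 = 0.6807.

0.681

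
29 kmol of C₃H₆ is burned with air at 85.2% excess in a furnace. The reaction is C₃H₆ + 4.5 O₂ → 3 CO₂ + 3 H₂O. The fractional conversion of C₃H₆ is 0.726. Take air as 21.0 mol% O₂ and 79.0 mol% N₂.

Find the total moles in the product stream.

1190 kmol

Stoichiometric O₂ = 4.5 × 29 = 130.5 kmol; O₂ fed = 130.5 × 1.852 = 241.7 kmol.
N₂ fed = 241.7 × 79/21 = 909.2 kmol.
Fuel reacted = 0.726 × 29 → ξ = 21.05 kmol.
Outlet (n = n₀ + ν ξ):
  C₃H₆: 29 − 1(21.05) = 7.946
  O₂: 241.7 − 4.5(21.05) = 146.9
  N₂: 909.2 (inert)
  CO₂: 0 + 3(21.05) = 63.16
  H₂O: 0 + 3(21.05) = 63.16
Total out = 7.946 + 146.9 + 909.2 + 63.16 + 63.16 = 1190 kmol.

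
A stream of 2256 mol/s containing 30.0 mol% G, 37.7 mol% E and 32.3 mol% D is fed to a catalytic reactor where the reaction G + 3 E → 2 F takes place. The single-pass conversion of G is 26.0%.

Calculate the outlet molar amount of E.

323 mol/s

G reacted = 0.26 × 676.8 = 176 mol/s; ν_G = −1, so ξ = 176/1 = 176 mol/s.
Outlet amounts (n = n₀ + ν ξ):
  G: 676.8 − 1(176) = 500.8
  E: 850.5 − 3(176) = 322.6
  F: 0 + 2(176) = 351.9
  D: 728.7 (inert)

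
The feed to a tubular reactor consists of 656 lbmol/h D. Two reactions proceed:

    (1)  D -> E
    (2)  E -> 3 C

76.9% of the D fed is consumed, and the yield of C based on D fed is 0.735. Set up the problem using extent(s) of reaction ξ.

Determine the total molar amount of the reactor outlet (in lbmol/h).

977 lbmol/h

Conversion of D: D consumed = 1ξ₁ = 0.769 × 656 → ξ₁ = 504.5 lbmol/h.
Yield of C: 3ξ₂ / 656 = 0.735 → ξ₂ = 160.7 lbmol/h.
Outlet amounts (n = n₀ + Σ ν·ξ):
  D: 656 − 1(504.5) = 151.5
  E: 0 + 1(504.5) − 1(160.7) = 343.7
  C: 0 + 3(160.7) = 482.2
Total out = 151.5 + 343.7 + 482.2 = 977.4 lbmol/h.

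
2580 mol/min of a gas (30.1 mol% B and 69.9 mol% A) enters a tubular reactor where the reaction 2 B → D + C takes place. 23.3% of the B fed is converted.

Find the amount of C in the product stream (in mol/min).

90.5 mol/min

B reacted = 0.233 × 776.6 = 180.9 mol/min; ν_B = −2, so ξ = 180.9/2 = 90.47 mol/min.
Outlet amounts (n = n₀ + ν ξ):
  B: 776.6 − 2(90.47) = 595.6
  D: 0 + 1(90.47) = 90.47
  C: 0 + 1(90.47) = 90.47
  A: 1803 (inert)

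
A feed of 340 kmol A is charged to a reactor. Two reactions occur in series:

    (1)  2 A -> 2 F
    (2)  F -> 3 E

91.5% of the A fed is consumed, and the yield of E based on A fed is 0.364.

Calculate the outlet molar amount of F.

270 kmol

Conversion of A: A consumed = 2ξ₁ = 0.915 × 340 → ξ₁ = 155.6 kmol.
Yield of E: 3ξ₂ / 340 = 0.364 → ξ₂ = 41.25 kmol.
Outlet amounts (n = n₀ + Σ ν·ξ):
  A: 340 − 2(155.6) = 28.9
  F: 0 + 2(155.6) − 1(41.25) = 269.8
  E: 0 + 3(41.25) = 123.8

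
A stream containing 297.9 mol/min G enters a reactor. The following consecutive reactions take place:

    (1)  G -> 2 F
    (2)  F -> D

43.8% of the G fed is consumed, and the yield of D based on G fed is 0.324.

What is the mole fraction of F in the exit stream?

0.384

Conversion of G: G consumed = 1ξ₁ = 0.438 × 297.9 → ξ₁ = 130.5 mol/min.
Yield of D: 1ξ₂ / 297.9 = 0.324 → ξ₂ = 96.52 mol/min.
Outlet amounts (n = n₀ + Σ ν·ξ):
  G: 297.9 − 1(130.5) = 167.4
  F: 0 + 2(130.5) − 1(96.52) = 164.4
  D: 0 + 1(96.52) = 96.52
Total out = 428.4 mol/min; y_F = 164.4 / 428.4 = 0.3839.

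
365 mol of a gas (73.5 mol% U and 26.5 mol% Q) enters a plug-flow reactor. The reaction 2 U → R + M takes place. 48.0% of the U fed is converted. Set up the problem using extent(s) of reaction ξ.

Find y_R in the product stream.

U reacted = 0.48 × 268.3 = 128.8 mol; ν_U = −2, so ξ = 128.8/2 = 64.39 mol.
Outlet amounts (n = n₀ + ν ξ):
  U: 268.3 − 2(64.39) = 139.5
  R: 0 + 1(64.39) = 64.39
  M: 0 + 1(64.39) = 64.39
  Q: 96.72 (inert)
Total out = 365 mol; y_R = 64.39 / 365 = 0.1764.

0.176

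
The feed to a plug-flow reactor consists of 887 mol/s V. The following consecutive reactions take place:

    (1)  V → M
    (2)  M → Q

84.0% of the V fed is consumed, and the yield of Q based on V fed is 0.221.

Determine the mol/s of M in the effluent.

Conversion of V: V consumed = 1ξ₁ = 0.84 × 887 → ξ₁ = 745.1 mol/s.
Yield of Q: 1ξ₂ / 887 = 0.221 → ξ₂ = 196 mol/s.
Outlet amounts (n = n₀ + Σ ν·ξ):
  V: 887 − 1(745.1) = 141.9
  M: 0 + 1(745.1) − 1(196) = 549.1
  Q: 0 + 1(196) = 196

549 mol/s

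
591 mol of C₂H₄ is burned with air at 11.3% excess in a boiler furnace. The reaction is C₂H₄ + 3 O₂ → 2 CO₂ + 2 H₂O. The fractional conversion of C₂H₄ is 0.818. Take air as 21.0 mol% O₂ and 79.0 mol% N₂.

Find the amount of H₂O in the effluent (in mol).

Stoichiometric O₂ = 3 × 591 = 1773 mol; O₂ fed = 1773 × 1.113 = 1973 mol.
N₂ fed = 1973 × 79/21 = 7424 mol.
Fuel reacted = 0.818 × 591 → ξ = 483.4 mol.
Outlet (n = n₀ + ν ξ):
  C₂H₄: 591 − 1(483.4) = 107.6
  O₂: 1973 − 3(483.4) = 523
  N₂: 7424 (inert)
  CO₂: 0 + 2(483.4) = 966.9
  H₂O: 0 + 2(483.4) = 966.9

967 mol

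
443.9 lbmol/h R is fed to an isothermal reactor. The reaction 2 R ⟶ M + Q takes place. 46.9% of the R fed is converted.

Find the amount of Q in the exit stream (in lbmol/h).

104 lbmol/h

R reacted = 0.469 × 443.9 = 208.2 lbmol/h; ν_R = −2, so ξ = 208.2/2 = 104.1 lbmol/h.
Outlet amounts (n = n₀ + ν ξ):
  R: 443.9 − 2(104.1) = 235.7
  M: 0 + 1(104.1) = 104.1
  Q: 0 + 1(104.1) = 104.1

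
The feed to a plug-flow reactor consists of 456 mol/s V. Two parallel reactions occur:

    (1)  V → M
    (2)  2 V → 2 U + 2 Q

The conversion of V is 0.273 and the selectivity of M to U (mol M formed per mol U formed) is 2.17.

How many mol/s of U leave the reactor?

Conversion of V: V consumed = 0.273 × 456 = 124.5 mol/s = 1ξ₁ + 2ξ₂.
Selectivity: 1ξ₁ / (2ξ₂) = 2.17 → ξ₁ = 4.34 ξ₂.
Substitute: (1·4.34 + 2) ξ₂ = 124.5 → ξ₂ = 19.64 mol/s, ξ₁ = 85.22 mol/s.
Outlet amounts (n = n₀ + Σ ν·ξ):
  V: 456 − 1(85.22) − 2(19.64) = 331.5
  M: 0 + 1(85.22) = 85.22
  U: 0 + 2(19.64) = 39.27
  Q: 0 + 2(19.64) = 39.27

39.3 mol/s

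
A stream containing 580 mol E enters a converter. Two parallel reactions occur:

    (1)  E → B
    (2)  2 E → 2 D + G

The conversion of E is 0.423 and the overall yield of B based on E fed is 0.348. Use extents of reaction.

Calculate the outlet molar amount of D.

43.5 mol

Yield of B: 1ξ₁ / 580 = 0.348 → ξ₁ = 201.8 mol.
Conversion of E: 1ξ₁ + 2ξ₂ = 0.423 × 580 = 245.3 → ξ₂ = 21.75 mol.
Outlet amounts (n = n₀ + Σ ν·ξ):
  E: 580 − 1(201.8) − 2(21.75) = 334.7
  B: 0 + 1(201.8) = 201.8
  D: 0 + 2(21.75) = 43.5
  G: 0 + 1(21.75) = 21.75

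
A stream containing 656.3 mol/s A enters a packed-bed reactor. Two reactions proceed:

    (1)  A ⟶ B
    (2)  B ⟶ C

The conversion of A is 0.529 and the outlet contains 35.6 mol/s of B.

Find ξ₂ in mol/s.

Conversion of A: A consumed = 1ξ₁ = 0.529 × 656.3 → ξ₁ = 347.2 mol/s.
B balance: n_B = 0 + 1ξ₁ − 1ξ₂ = 35.6 → ξ₂ = (1·347.2 − 35.6)/1 = 311.6 mol/s.
Outlet amounts (n = n₀ + Σ ν·ξ):
  A: 656.3 − 1(347.2) = 309.1
  B: 0 + 1(347.2) − 1(311.6) = 35.6
  C: 0 + 1(311.6) = 311.6

ξ₂ = 312 mol/s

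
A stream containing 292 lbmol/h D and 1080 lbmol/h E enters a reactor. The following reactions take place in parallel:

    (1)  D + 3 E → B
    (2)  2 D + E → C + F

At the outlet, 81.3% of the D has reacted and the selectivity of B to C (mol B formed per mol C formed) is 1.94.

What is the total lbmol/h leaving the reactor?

961 lbmol/h

Conversion of D: D consumed = 0.813 × 292 = 237.4 lbmol/h = 1ξ₁ + 2ξ₂.
Selectivity: 1ξ₁ / (1ξ₂) = 1.94 → ξ₁ = 1.94 ξ₂.
Substitute: (1·1.94 + 2) ξ₂ = 237.4 → ξ₂ = 60.25 lbmol/h, ξ₁ = 116.9 lbmol/h.
Outlet amounts (n = n₀ + Σ ν·ξ):
  D: 292 − 1(116.9) − 2(60.25) = 54.6
  E: 1080 − 3(116.9) − 1(60.25) = 669.1
  B: 0 + 1(116.9) = 116.9
  C: 0 + 1(60.25) = 60.25
  F: 0 + 1(60.25) = 60.25
Total out = 54.6 + 669.1 + 116.9 + 60.25 + 60.25 = 961.1 lbmol/h.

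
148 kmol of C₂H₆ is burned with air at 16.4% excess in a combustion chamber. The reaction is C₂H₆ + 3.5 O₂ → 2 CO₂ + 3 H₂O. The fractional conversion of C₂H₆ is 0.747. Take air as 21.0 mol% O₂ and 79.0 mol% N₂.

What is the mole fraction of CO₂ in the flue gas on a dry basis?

0.0806

Stoichiometric O₂ = 3.5 × 148 = 518 kmol; O₂ fed = 518 × 1.164 = 603 kmol.
N₂ fed = 603 × 79/21 = 2268 kmol.
Fuel reacted = 0.747 × 148 → ξ = 110.6 kmol.
Outlet (n = n₀ + ν ξ):
  C₂H₆: 148 − 1(110.6) = 37.44
  O₂: 603 − 3.5(110.6) = 216
  N₂: 2268 (inert)
  CO₂: 0 + 2(110.6) = 221.1
  H₂O: 0 + 3(110.6) = 331.7
Dry total = 2743 kmol; y_CO₂ (dry) = 221.1 / 2743 = 0.08062.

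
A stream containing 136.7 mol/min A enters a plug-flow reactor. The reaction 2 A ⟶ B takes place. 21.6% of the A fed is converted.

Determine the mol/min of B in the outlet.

A reacted = 0.216 × 136.7 = 29.53 mol/min; ν_A = −2, so ξ = 29.53/2 = 14.76 mol/min.
Outlet amounts (n = n₀ + ν ξ):
  A: 136.7 − 2(14.76) = 107.2
  B: 0 + 1(14.76) = 14.76

14.8 mol/min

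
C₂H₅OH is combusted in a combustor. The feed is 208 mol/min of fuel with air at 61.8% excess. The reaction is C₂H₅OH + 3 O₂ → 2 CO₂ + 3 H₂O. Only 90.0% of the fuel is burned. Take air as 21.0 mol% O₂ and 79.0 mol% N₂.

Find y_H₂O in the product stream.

Stoichiometric O₂ = 3 × 208 = 624 mol/min; O₂ fed = 624 × 1.618 = 1010 mol/min.
N₂ fed = 1010 × 79/21 = 3798 mol/min.
Fuel reacted = 0.9 × 208 → ξ = 187.2 mol/min.
Outlet (n = n₀ + ν ξ):
  C₂H₅OH: 208 − 1(187.2) = 20.8
  O₂: 1010 − 3(187.2) = 448
  N₂: 3798 (inert)
  CO₂: 0 + 2(187.2) = 374.4
  H₂O: 0 + 3(187.2) = 561.6
Total out = 5203 mol/min; y_H₂O = 561.6 / 5203 = 0.1079.

0.108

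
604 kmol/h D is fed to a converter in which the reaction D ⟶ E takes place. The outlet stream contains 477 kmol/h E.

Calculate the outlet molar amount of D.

127 kmol/h

For E: n = n₀ + 1ξ → 477 = 0 + 1ξ, giving ξ = 477 kmol/h.
Outlet amounts (n = n₀ + ν ξ):
  D: 604 − 1(477) = 127
  E: 0 + 1(477) = 477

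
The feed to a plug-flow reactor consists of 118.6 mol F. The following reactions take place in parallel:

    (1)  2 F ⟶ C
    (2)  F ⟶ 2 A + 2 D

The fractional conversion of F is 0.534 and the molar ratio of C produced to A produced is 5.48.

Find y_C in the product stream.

0.313

Conversion of F: F consumed = 0.534 × 118.6 = 63.33 mol = 2ξ₁ + 1ξ₂.
Selectivity: 1ξ₁ / (2ξ₂) = 5.48 → ξ₁ = 10.96 ξ₂.
Substitute: (2·10.96 + 1) ξ₂ = 63.33 → ξ₂ = 2.763 mol, ξ₁ = 30.28 mol.
Outlet amounts (n = n₀ + Σ ν·ξ):
  F: 118.6 − 2(30.28) − 1(2.763) = 55.27
  C: 0 + 1(30.28) = 30.28
  A: 0 + 2(2.763) = 5.526
  D: 0 + 2(2.763) = 5.526
Total out = 96.6 mol; y_C = 30.28 / 96.6 = 0.3135.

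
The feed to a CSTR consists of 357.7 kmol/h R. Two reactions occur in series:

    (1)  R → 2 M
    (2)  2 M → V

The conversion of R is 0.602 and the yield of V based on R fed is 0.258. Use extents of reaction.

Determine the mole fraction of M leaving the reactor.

0.512

Conversion of R: R consumed = 1ξ₁ = 0.602 × 357.7 → ξ₁ = 215.3 kmol/h.
Yield of V: 1ξ₂ / 357.7 = 0.258 → ξ₂ = 92.29 kmol/h.
Outlet amounts (n = n₀ + Σ ν·ξ):
  R: 357.7 − 1(215.3) = 142.4
  M: 0 + 2(215.3) − 2(92.29) = 246.1
  V: 0 + 1(92.29) = 92.29
Total out = 480.7 kmol/h; y_M = 246.1 / 480.7 = 0.5119.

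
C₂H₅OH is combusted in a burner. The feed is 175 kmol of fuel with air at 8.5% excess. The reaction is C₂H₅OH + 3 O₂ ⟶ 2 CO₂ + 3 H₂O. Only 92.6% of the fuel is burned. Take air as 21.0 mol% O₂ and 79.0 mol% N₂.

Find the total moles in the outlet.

Stoichiometric O₂ = 3 × 175 = 525 kmol; O₂ fed = 525 × 1.085 = 569.6 kmol.
N₂ fed = 569.6 × 79/21 = 2143 kmol.
Fuel reacted = 0.926 × 175 → ξ = 162.1 kmol.
Outlet (n = n₀ + ν ξ):
  C₂H₅OH: 175 − 1(162.1) = 12.95
  O₂: 569.6 − 3(162.1) = 83.47
  N₂: 2143 (inert)
  CO₂: 0 + 2(162.1) = 324.1
  H₂O: 0 + 3(162.1) = 486.2
Total out = 12.95 + 83.47 + 2143 + 324.1 + 486.2 = 3050 kmol.

3050 kmol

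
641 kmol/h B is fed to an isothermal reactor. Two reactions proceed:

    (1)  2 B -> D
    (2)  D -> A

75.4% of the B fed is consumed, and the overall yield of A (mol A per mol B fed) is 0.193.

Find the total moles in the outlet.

Conversion of B: B consumed = 2ξ₁ = 0.754 × 641 → ξ₁ = 241.7 kmol/h.
Yield of A: 1ξ₂ / 641 = 0.193 → ξ₂ = 123.7 kmol/h.
Outlet amounts (n = n₀ + Σ ν·ξ):
  B: 641 − 2(241.7) = 157.7
  D: 0 + 1(241.7) − 1(123.7) = 117.9
  A: 0 + 1(123.7) = 123.7
Total out = 157.7 + 117.9 + 123.7 = 399.3 kmol/h.

399 kmol/h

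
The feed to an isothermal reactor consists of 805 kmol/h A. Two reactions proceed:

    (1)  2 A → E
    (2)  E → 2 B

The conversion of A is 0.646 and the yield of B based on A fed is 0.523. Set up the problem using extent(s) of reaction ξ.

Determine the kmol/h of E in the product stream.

Conversion of A: A consumed = 2ξ₁ = 0.646 × 805 → ξ₁ = 260 kmol/h.
Yield of B: 2ξ₂ / 805 = 0.523 → ξ₂ = 210.5 kmol/h.
Outlet amounts (n = n₀ + Σ ν·ξ):
  A: 805 − 2(260) = 285
  E: 0 + 1(260) − 1(210.5) = 49.51
  B: 0 + 2(210.5) = 421

49.5 kmol/h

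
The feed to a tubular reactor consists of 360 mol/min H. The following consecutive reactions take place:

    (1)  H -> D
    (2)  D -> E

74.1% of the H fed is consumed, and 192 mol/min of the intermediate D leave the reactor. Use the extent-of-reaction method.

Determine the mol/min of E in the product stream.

74.8 mol/min

Conversion of H: H consumed = 1ξ₁ = 0.741 × 360 → ξ₁ = 266.8 mol/min.
D balance: n_D = 0 + 1ξ₁ − 1ξ₂ = 192 → ξ₂ = (1·266.8 − 192)/1 = 74.76 mol/min.
Outlet amounts (n = n₀ + Σ ν·ξ):
  H: 360 − 1(266.8) = 93.24
  D: 0 + 1(266.8) − 1(74.76) = 192
  E: 0 + 1(74.76) = 74.76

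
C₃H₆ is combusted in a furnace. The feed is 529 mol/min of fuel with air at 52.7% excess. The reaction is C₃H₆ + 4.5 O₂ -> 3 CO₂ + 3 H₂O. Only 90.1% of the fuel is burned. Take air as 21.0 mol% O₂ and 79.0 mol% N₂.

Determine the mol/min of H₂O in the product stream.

1430 mol/min

Stoichiometric O₂ = 4.5 × 529 = 2380 mol/min; O₂ fed = 2380 × 1.527 = 3635 mol/min.
N₂ fed = 3635 × 79/21 = 13670 mol/min.
Fuel reacted = 0.901 × 529 → ξ = 476.6 mol/min.
Outlet (n = n₀ + ν ξ):
  C₃H₆: 529 − 1(476.6) = 52.37
  O₂: 3635 − 4.5(476.6) = 1490
  N₂: 13670 (inert)
  CO₂: 0 + 3(476.6) = 1430
  H₂O: 0 + 3(476.6) = 1430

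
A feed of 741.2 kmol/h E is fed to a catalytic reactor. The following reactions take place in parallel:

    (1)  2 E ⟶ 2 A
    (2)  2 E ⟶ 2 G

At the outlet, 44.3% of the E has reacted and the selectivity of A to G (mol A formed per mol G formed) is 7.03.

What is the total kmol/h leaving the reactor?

Conversion of E: E consumed = 0.443 × 741.2 = 328.4 kmol/h = 2ξ₁ + 2ξ₂.
Selectivity: 2ξ₁ / (2ξ₂) = 7.03 → ξ₁ = 7.03 ξ₂.
Substitute: (2·7.03 + 2) ξ₂ = 328.4 → ξ₂ = 20.45 kmol/h, ξ₁ = 143.7 kmol/h.
Outlet amounts (n = n₀ + Σ ν·ξ):
  E: 741.2 − 2(143.7) − 2(20.45) = 412.8
  A: 0 + 2(143.7) = 287.5
  G: 0 + 2(20.45) = 40.89
Total out = 412.8 + 287.5 + 40.89 = 741.2 kmol/h.

741 kmol/h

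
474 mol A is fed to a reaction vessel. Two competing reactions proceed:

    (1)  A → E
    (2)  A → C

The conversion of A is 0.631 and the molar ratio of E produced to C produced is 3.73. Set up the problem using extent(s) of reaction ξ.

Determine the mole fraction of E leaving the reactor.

0.498

Conversion of A: A consumed = 0.631 × 474 = 299.1 mol = 1ξ₁ + 1ξ₂.
Selectivity: 1ξ₁ / (1ξ₂) = 3.73 → ξ₁ = 3.73 ξ₂.
Substitute: (1·3.73 + 1) ξ₂ = 299.1 → ξ₂ = 63.23 mol, ξ₁ = 235.9 mol.
Outlet amounts (n = n₀ + Σ ν·ξ):
  A: 474 − 1(235.9) − 1(63.23) = 174.9
  E: 0 + 1(235.9) = 235.9
  C: 0 + 1(63.23) = 63.23
Total out = 474 mol; y_E = 235.9 / 474 = 0.4976.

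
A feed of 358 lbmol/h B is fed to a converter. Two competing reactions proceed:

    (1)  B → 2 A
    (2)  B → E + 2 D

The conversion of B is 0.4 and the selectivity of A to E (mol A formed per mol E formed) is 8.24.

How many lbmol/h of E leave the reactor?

Conversion of B: B consumed = 0.4 × 358 = 143.2 lbmol/h = 1ξ₁ + 1ξ₂.
Selectivity: 2ξ₁ / (1ξ₂) = 8.24 → ξ₁ = 4.12 ξ₂.
Substitute: (1·4.12 + 1) ξ₂ = 143.2 → ξ₂ = 27.97 lbmol/h, ξ₁ = 115.2 lbmol/h.
Outlet amounts (n = n₀ + Σ ν·ξ):
  B: 358 − 1(115.2) − 1(27.97) = 214.8
  A: 0 + 2(115.2) = 230.5
  E: 0 + 1(27.97) = 27.97
  D: 0 + 2(27.97) = 55.94

28 lbmol/h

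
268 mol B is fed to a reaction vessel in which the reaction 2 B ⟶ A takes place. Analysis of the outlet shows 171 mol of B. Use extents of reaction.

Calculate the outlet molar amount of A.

48.5 mol

For B: n = n₀ − 2ξ → 171 = 268 − 2ξ, giving ξ = 48.5 mol.
Outlet amounts (n = n₀ + ν ξ):
  B: 268 − 2(48.5) = 171
  A: 0 + 1(48.5) = 48.5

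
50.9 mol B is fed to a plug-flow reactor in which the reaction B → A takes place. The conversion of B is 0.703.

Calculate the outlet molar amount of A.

35.8 mol

B reacted = 0.703 × 50.9 = 35.78 mol; ν_B = −1, so ξ = 35.78/1 = 35.78 mol.
Outlet amounts (n = n₀ + ν ξ):
  B: 50.9 − 1(35.78) = 15.12
  A: 0 + 1(35.78) = 35.78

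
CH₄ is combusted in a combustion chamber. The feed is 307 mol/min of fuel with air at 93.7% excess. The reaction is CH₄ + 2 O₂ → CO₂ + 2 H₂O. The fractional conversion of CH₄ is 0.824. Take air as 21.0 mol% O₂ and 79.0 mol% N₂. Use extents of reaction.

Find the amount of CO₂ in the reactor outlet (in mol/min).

Stoichiometric O₂ = 2 × 307 = 614 mol/min; O₂ fed = 614 × 1.937 = 1189 mol/min.
N₂ fed = 1189 × 79/21 = 4474 mol/min.
Fuel reacted = 0.824 × 307 → ξ = 253 mol/min.
Outlet (n = n₀ + ν ξ):
  CH₄: 307 − 1(253) = 54.03
  O₂: 1189 − 2(253) = 683.4
  N₂: 4474 (inert)
  CO₂: 0 + 1(253) = 253
  H₂O: 0 + 2(253) = 505.9

253 mol/min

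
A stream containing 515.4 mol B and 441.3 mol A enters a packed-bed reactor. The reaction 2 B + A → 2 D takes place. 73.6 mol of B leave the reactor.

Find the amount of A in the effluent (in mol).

For B: n = n₀ − 2ξ → 73.6 = 515.4 − 2ξ, giving ξ = 220.9 mol.
Outlet amounts (n = n₀ + ν ξ):
  B: 515.4 − 2(220.9) = 73.6
  A: 441.3 − 1(220.9) = 220.4
  D: 0 + 2(220.9) = 441.8

220 mol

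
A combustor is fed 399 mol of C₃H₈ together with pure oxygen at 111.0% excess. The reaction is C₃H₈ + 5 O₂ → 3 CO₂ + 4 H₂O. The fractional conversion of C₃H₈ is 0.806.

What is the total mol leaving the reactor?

Stoichiometric O₂ = 5 × 399 = 1995 mol; O₂ fed = 1995 × 2.110 = 4209 mol.
Fuel reacted = 0.806 × 399 → ξ = 321.6 mol.
Outlet (n = n₀ + ν ξ):
  C₃H₈: 399 − 1(321.6) = 77.41
  O₂: 4209 − 5(321.6) = 2601
  CO₂: 0 + 3(321.6) = 964.8
  H₂O: 0 + 4(321.6) = 1286
Total out = 77.41 + 2601 + 964.8 + 1286 = 4930 mol.

4930 mol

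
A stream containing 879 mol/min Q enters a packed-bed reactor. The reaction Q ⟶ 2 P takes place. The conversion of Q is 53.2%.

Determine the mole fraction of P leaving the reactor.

Q reacted = 0.532 × 879 = 467.6 mol/min; ν_Q = −1, so ξ = 467.6/1 = 467.6 mol/min.
Outlet amounts (n = n₀ + ν ξ):
  Q: 879 − 1(467.6) = 411.4
  P: 0 + 2(467.6) = 935.3
Total out = 1347 mol/min; y_P = 935.3 / 1347 = 0.6945.

0.695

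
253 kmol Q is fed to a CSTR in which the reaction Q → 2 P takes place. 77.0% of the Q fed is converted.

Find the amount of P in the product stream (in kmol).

390 kmol

Q reacted = 0.77 × 253 = 194.8 kmol; ν_Q = −1, so ξ = 194.8/1 = 194.8 kmol.
Outlet amounts (n = n₀ + ν ξ):
  Q: 253 − 1(194.8) = 58.19
  P: 0 + 2(194.8) = 389.6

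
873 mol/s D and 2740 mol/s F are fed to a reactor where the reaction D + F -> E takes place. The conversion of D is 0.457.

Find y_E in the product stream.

0.124

D reacted = 0.457 × 873 = 399 mol/s; ν_D = −1, so ξ = 399/1 = 399 mol/s.
Outlet amounts (n = n₀ + ν ξ):
  D: 873 − 1(399) = 474
  F: 2740 − 1(399) = 2341
  E: 0 + 1(399) = 399
Total out = 3214 mol/s; y_E = 399 / 3214 = 0.1241.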